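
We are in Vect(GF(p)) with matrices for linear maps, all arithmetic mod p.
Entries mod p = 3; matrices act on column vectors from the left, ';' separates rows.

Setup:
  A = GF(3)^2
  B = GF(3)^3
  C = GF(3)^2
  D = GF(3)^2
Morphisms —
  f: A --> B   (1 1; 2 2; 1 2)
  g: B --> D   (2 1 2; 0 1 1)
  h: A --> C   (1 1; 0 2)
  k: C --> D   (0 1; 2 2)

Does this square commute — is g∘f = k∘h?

Answer: DOES NOT COMMUTE

Trace:
Along f;g (path 1):
  e0=(1,0) f-->(1,2,1) g-->(0,0)
  e1=(0,1) f-->(1,2,2) g-->(2,1)
  composite₁ = (0 2; 0 1)
Along h;k (path 2):
  e0=(1,0) h-->(1,0) k-->(0,2)
  e1=(0,1) h-->(1,2) k-->(2,0)
  composite₂ = (0 2; 2 0)
Equal? NO — does not commute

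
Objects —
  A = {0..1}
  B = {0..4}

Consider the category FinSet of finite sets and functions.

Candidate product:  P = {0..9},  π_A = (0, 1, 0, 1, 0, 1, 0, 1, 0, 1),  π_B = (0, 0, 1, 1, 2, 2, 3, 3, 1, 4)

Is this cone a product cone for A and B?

|A|·|B| = 2·5 = 10;  |P| = 10
Check the pairing map k ↦ (π_A(k), π_B(k)):
  0 ↦ (0,0)
  1 ↦ (1,0)
  2 ↦ (0,1)
  3 ↦ (1,1)
  4 ↦ (0,2)
  5 ↦ (1,2)
  6 ↦ (0,3)
  7 ↦ (1,3)
  8 ↦ (0,1)  ✗ repeats pair of k=2
  9 ↦ (1,4)
distinct pairs in image: 9 / 10 needed
  → (0,1) hit at k=2 and k=8

Answer: NOT A VALID PRODUCT — duplicate pair at indices 2,8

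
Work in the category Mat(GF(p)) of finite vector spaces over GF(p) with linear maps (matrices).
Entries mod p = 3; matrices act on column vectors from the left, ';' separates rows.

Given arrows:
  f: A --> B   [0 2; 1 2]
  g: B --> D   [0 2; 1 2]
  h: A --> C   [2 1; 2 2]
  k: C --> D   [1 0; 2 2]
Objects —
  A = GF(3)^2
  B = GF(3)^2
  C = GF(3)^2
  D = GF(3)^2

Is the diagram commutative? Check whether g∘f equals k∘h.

Answer: COMMUTES

Trace:
Along f;g (path 1):
  e0=[1,0] f-->[0,1] g-->[2,2]
  e1=[0,1] f-->[2,2] g-->[1,0]
  composite₁ = [2 1; 2 0]
Along h;k (path 2):
  e0=[1,0] h-->[2,2] k-->[2,2]
  e1=[0,1] h-->[1,2] k-->[1,0]
  composite₂ = [2 1; 2 0]
Equal? equal; square commutes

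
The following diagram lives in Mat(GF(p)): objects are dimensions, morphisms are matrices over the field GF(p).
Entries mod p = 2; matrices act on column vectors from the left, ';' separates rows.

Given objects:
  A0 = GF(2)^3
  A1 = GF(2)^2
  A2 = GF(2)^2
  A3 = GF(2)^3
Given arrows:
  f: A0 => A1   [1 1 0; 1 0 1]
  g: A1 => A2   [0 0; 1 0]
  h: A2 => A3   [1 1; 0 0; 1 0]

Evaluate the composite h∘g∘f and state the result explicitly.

  e0=⟨1,0,0⟩ f=>⟨1,1⟩ g=>⟨0,1⟩ h=>⟨1,0,0⟩
  e1=⟨0,1,0⟩ f=>⟨1,0⟩ g=>⟨0,1⟩ h=>⟨1,0,0⟩
  e2=⟨0,0,1⟩ f=>⟨0,1⟩ g=>⟨0,0⟩ h=>⟨0,0,0⟩
⟦path⟧: [1 1 0; 0 0 0; 0 0 0]

Answer: [1 1 0; 0 0 0; 0 0 0]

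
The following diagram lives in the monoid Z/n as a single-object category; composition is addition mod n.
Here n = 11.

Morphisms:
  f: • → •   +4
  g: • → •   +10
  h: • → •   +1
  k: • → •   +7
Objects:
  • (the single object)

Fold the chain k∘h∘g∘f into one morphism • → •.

Answer: +0

Trace:
  0 +4≡4 +10≡3 +1≡4 +7≡0  (mod 11)
composite: +0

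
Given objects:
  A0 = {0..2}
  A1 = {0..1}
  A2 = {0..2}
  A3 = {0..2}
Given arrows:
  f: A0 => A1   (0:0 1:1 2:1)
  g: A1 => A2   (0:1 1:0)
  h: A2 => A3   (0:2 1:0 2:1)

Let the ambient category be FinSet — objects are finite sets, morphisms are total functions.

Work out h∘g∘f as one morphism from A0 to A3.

Answer: (0:0 1:2 2:2)

Derivation:
  0 f=>0 g=>1 h=>0
  1 f=>1 g=>0 h=>2
  2 f=>1 g=>0 h=>2
result: (0:0 1:2 2:2)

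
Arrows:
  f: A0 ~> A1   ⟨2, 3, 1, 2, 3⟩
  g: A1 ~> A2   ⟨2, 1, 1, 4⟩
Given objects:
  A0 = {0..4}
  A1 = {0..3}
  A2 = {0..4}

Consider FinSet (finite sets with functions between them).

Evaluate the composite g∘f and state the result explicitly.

Answer: ⟨1, 4, 1, 1, 4⟩

Trace:
  0 f~>2 g~>1
  1 f~>3 g~>4
  2 f~>1 g~>1
  3 f~>2 g~>1
  4 f~>3 g~>4
⟦path⟧: ⟨1, 4, 1, 1, 4⟩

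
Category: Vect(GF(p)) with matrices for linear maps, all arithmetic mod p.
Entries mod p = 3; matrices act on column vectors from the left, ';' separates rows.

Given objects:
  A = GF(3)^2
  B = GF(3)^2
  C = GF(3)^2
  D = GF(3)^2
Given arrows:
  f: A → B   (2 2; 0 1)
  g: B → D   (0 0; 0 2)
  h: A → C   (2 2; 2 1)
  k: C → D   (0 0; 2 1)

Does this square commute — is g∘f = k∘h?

Answer: COMMUTES

Work:
Path 1 = f;g:
  e0=[1,0] f→[2,0] g→[0,0]
  e1=[0,1] f→[2,1] g→[0,2]
  result₁ = (0 0; 0 2)
Path 2 = h;k:
  e0=[1,0] h→[2,2] k→[0,0]
  e1=[0,1] h→[2,1] k→[0,2]
  result₂ = (0 0; 0 2)
Equal? YES — commutes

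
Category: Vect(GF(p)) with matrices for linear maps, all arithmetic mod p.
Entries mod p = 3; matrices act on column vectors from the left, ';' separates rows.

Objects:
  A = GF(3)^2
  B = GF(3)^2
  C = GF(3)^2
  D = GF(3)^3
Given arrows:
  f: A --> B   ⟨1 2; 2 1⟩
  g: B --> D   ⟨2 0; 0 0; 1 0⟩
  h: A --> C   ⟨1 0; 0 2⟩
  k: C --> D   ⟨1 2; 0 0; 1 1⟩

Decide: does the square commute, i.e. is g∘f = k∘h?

Answer: DOES NOT COMMUTE

Trace:
Path 1 = f;g:
  e0=[1,0] f-->[1,2] g-->[2,0,1]
  e1=[0,1] f-->[2,1] g-->[1,0,2]
  composite₁ = ⟨2 1; 0 0; 1 2⟩
Path 2 = h;k:
  e0=[1,0] h-->[1,0] k-->[1,0,1]
  e1=[0,1] h-->[0,2] k-->[1,0,2]
  composite₂ = ⟨1 1; 0 0; 1 2⟩
Equal? distinct morphisms ✗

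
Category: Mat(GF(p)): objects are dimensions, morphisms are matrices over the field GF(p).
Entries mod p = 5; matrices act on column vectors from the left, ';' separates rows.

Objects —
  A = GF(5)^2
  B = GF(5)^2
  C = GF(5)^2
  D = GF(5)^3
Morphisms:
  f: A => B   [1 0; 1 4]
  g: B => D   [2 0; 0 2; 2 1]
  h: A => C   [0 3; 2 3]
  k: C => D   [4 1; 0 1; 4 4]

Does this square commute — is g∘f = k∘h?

Answer: COMMUTES

Trace:
Along f;g (path 1):
  e0=(1,0) f=>(1,1) g=>(2,2,3)
  e1=(0,1) f=>(0,4) g=>(0,3,4)
  composite₁ = [2 0; 2 3; 3 4]
Along h;k (path 2):
  e0=(1,0) h=>(0,2) k=>(2,2,3)
  e1=(0,1) h=>(3,3) k=>(0,3,4)
  composite₂ = [2 0; 2 3; 3 4]
Equal? same morphism ✓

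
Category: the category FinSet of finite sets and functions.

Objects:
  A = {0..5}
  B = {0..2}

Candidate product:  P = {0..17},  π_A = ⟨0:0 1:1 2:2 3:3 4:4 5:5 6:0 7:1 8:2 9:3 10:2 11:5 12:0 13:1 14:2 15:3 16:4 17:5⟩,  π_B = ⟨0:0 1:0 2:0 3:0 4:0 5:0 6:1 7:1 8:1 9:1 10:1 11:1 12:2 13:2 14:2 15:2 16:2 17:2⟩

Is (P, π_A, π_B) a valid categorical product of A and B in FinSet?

|A|·|B| = 6·3 = 18;  |P| = 18
Check the pairing map k ↦ (π_A(k), π_B(k)):
  0 : (0,0)
  1 : (1,0)
  2 : (2,0)
  3 : (3,0)
  4 : (4,0)
  5 : (5,0)
  6 : (0,1)
  7 : (1,1)
  8 : (2,1)
  9 : (3,1)
  10 : (2,1)  ✗ repeats pair of k=8
  11 : (5,1)
  12 : (0,2)
  13 : (1,2)
  14 : (2,2)
  15 : (3,2)
  16 : (4,2)
  17 : (5,2)
distinct pairs in image: 17 / 18 needed
  → (2,1) hit at k=8 and k=10

Answer: NOT A VALID PRODUCT — duplicate pair at indices 8,10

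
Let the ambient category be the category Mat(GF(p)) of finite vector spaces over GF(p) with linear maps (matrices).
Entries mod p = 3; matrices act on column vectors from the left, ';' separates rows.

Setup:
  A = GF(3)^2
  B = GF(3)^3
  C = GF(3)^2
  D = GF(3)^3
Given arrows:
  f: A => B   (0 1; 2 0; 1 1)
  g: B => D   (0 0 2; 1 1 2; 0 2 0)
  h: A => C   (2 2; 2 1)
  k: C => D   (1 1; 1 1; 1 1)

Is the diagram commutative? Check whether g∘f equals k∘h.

Path 1 = f;g:
  e0=[1,0] f=>[0,2,1] g=>[2,1,1]
  e1=[0,1] f=>[1,0,1] g=>[2,0,0]
  composite₁ = (2 2; 1 0; 1 0)
Path 2 = h;k:
  e0=[1,0] h=>[2,2] k=>[1,1,1]
  e1=[0,1] h=>[2,1] k=>[0,0,0]
  composite₂ = (1 0; 1 0; 1 0)
Equal? differ; not commutative

Answer: DOES NOT COMMUTE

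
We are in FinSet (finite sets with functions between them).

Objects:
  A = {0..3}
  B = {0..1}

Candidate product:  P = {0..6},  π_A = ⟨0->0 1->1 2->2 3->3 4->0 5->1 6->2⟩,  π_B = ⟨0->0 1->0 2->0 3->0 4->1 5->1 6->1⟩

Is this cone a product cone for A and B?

|A|·|B| = 4·2 = 8;  |P| = 7
  → cardinalities differ; no bijection possible.

Answer: NOT A VALID PRODUCT — |P|=7 ≠ |A|·|B|=8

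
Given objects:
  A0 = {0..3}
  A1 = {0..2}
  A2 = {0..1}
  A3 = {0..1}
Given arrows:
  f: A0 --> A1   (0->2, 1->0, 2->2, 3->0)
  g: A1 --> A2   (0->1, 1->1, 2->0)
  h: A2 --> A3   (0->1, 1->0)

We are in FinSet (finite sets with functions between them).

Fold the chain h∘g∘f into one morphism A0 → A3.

  0 f-->2 g-->0 h-->1
  1 f-->0 g-->1 h-->0
  2 f-->2 g-->0 h-->1
  3 f-->0 g-->1 h-->0
result: (0->1, 1->0, 2->1, 3->0)

Answer: (0->1, 1->0, 2->1, 3->0)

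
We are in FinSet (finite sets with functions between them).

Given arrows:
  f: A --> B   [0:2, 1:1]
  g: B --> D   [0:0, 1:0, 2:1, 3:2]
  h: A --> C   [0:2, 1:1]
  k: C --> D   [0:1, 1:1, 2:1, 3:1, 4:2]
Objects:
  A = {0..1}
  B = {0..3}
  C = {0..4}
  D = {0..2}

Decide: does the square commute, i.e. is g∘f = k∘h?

Path 1 = f;g:
  0 f-->2 g-->1
  1 f-->1 g-->0
  composite₁ = [0:1, 1:0]
Path 2 = h;k:
  0 h-->2 k-->1
  1 h-->1 k-->1
  composite₂ = [0:1, 1:1]
Equal? NO — does not commute

Answer: DOES NOT COMMUTE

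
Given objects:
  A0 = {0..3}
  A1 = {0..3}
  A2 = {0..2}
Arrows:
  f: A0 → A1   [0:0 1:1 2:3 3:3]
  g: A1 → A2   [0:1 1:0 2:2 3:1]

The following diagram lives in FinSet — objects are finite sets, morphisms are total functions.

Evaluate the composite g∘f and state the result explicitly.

Answer: [0:1 1:0 2:1 3:1]

Work:
  0 f→0 g→1
  1 f→1 g→0
  2 f→3 g→1
  3 f→3 g→1
composite: [0:1 1:0 2:1 3:1]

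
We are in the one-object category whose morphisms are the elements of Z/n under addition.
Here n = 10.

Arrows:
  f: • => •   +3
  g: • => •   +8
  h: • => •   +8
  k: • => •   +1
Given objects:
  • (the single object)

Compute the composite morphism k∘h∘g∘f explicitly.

Answer: +0

Trace:
  0 +3≡3 +8≡1 +8≡9 +1≡0  (mod 10)
composite: +0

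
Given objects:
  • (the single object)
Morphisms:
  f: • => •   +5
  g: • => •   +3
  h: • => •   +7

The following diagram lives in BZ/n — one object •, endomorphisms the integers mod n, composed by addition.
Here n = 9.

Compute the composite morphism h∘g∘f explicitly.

Answer: +6

Trace:
  0 +5≡5 +3≡8 +7≡6  (mod 9)
⟦path⟧: +6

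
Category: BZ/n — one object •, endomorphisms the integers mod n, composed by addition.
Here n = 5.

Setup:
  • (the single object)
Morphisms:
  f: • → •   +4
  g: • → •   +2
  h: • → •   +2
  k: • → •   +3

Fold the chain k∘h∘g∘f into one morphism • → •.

  0 +4≡4 +2≡1 +2≡3 +3≡1  (mod 5)
⟦path⟧: +1

Answer: +1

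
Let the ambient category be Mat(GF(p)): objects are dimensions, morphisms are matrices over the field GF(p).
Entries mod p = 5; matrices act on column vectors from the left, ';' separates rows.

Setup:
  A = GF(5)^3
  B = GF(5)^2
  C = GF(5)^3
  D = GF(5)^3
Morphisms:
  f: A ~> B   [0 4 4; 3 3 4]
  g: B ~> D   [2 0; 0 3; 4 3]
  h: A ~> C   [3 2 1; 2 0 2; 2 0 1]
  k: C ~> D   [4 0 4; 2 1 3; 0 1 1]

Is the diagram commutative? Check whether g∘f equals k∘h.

Answer: COMMUTES

Derivation:
Path 1 = f;g:
  e0=[1,0,0] f~>[0,3] g~>[0,4,4]
  e1=[0,1,0] f~>[4,3] g~>[3,4,0]
  e2=[0,0,1] f~>[4,4] g~>[3,2,3]
  result₁ = [0 3 3; 4 4 2; 4 0 3]
Path 2 = h;k:
  e0=[1,0,0] h~>[3,2,2] k~>[0,4,4]
  e1=[0,1,0] h~>[2,0,0] k~>[3,4,0]
  e2=[0,0,1] h~>[1,2,1] k~>[3,2,3]
  result₂ = [0 3 3; 4 4 2; 4 0 3]
Equal? YES — commutes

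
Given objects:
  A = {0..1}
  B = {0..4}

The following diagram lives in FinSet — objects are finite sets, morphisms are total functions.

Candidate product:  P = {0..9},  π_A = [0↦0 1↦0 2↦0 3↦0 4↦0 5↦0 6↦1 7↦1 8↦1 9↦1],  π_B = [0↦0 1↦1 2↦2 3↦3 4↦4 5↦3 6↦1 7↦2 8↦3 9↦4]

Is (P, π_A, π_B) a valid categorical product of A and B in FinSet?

Answer: NOT A VALID PRODUCT — duplicate pair at indices 3,5

Work:
|A|·|B| = 2·5 = 10;  |P| = 10
Check the pairing map k ↦ (π_A(k), π_B(k)):
  0 ↦ (0,0)
  1 ↦ (0,1)
  2 ↦ (0,2)
  3 ↦ (0,3)
  4 ↦ (0,4)
  5 ↦ (0,3)  ✗ repeats pair of k=3
  6 ↦ (1,1)
  7 ↦ (1,2)
  8 ↦ (1,3)
  9 ↦ (1,4)
distinct pairs in image: 9 / 10 needed
  → (0,3) hit at k=3 and k=5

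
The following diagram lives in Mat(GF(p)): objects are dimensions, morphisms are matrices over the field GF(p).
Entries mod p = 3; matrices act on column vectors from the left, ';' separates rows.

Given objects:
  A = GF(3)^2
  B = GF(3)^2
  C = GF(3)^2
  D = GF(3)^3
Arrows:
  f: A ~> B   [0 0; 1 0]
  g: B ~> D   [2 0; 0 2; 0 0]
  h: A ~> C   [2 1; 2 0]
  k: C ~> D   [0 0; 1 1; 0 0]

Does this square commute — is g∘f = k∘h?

Along f;g (path 1):
  e0=(1,0) f~>(0,1) g~>(0,2,0)
  e1=(0,1) f~>(0,0) g~>(0,0,0)
  result₁ = [0 0; 2 0; 0 0]
Along h;k (path 2):
  e0=(1,0) h~>(2,2) k~>(0,1,0)
  e1=(0,1) h~>(1,0) k~>(0,1,0)
  result₂ = [0 0; 1 1; 0 0]
Equal? distinct morphisms ✗

Answer: DOES NOT COMMUTE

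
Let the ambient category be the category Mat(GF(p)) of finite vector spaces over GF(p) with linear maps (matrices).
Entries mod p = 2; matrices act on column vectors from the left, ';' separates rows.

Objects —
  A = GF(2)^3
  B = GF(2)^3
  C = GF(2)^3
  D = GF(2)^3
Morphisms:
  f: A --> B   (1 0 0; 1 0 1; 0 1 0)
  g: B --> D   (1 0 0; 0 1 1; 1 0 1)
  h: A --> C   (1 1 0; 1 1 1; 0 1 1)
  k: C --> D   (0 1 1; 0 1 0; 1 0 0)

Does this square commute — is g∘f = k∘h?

Answer: COMMUTES

Derivation:
1) trace f;g:
  e0=(1,0,0) f-->(1,1,0) g-->(1,1,1)
  e1=(0,1,0) f-->(0,0,1) g-->(0,1,1)
  e2=(0,0,1) f-->(0,1,0) g-->(0,1,0)
  composite₁ = (1 0 0; 1 1 1; 1 1 0)
2) trace h;k:
  e0=(1,0,0) h-->(1,1,0) k-->(1,1,1)
  e1=(0,1,0) h-->(1,1,1) k-->(0,1,1)
  e2=(0,0,1) h-->(0,1,1) k-->(0,1,0)
  composite₂ = (1 0 0; 1 1 1; 1 1 0)
Equal? same morphism ✓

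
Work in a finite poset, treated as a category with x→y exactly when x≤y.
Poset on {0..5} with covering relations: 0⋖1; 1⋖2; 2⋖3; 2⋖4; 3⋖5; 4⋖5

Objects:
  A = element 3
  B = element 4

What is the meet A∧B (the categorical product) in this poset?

Common predecessors of 3,4: {0,1,2}
  0 ≤ 2
  1 ≤ 2
  2 ≤ 2
glb = 2

Answer: A∧B = 2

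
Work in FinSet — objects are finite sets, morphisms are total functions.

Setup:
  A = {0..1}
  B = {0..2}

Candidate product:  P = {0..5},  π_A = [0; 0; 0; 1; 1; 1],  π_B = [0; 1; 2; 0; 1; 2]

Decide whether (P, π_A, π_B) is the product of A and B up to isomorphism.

Answer: VALID PRODUCT

Work:
|A|·|B| = 2·3 = 6;  |P| = 6
Check the pairing map k ↦ (π_A(k), π_B(k)):
  0 ↦ (0,0)
  1 ↦ (0,1)
  2 ↦ (0,2)
  3 ↦ (1,0)
  4 ↦ (1,1)
  5 ↦ (1,2)
distinct pairs in image: 6 / 6 needed
  → bijection onto A×B; projections well-typed.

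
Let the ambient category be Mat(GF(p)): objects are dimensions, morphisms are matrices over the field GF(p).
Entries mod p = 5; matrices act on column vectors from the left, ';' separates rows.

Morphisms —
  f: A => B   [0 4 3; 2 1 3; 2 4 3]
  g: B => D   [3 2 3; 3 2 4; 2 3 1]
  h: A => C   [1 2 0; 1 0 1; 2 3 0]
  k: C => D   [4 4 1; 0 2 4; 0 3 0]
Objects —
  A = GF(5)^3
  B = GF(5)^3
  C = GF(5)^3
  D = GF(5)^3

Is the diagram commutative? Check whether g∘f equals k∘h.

Answer: DOES NOT COMMUTE

Trace:
1) trace f;g:
  e0=[1,0,0] f=>[0,2,2] g=>[0,2,3]
  e1=[0,1,0] f=>[4,1,4] g=>[1,0,0]
  e2=[0,0,1] f=>[3,3,3] g=>[4,2,3]
  composite₁ = [0 1 4; 2 0 2; 3 0 3]
2) trace h;k:
  e0=[1,0,0] h=>[1,1,2] k=>[0,0,3]
  e1=[0,1,0] h=>[2,0,3] k=>[1,2,0]
  e2=[0,0,1] h=>[0,1,0] k=>[4,2,3]
  composite₂ = [0 1 4; 0 2 2; 3 0 3]
Equal? distinct morphisms ✗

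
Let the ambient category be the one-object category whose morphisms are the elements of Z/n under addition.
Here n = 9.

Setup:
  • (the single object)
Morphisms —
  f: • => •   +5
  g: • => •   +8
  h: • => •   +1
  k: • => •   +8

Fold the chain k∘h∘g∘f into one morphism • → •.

Answer: +4

Derivation:
  0 +5≡5 +8≡4 +1≡5 +8≡4  (mod 9)
result: +4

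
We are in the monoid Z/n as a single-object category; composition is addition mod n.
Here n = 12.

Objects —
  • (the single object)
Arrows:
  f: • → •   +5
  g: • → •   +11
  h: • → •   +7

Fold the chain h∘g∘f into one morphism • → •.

  0 +5≡5 +11≡4 +7≡11  (mod 12)
composite: +11

Answer: +11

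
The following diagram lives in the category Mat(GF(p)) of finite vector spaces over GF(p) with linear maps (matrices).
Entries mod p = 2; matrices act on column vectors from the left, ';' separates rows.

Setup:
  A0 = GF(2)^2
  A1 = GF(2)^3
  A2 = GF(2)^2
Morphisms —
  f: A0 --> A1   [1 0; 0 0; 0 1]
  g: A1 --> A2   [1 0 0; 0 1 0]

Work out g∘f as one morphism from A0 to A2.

  e0=⟨1,0⟩ f-->⟨1,0,0⟩ g-->⟨1,0⟩
  e1=⟨0,1⟩ f-->⟨0,0,1⟩ g-->⟨0,0⟩
⟦path⟧: [1 0; 0 0]

Answer: [1 0; 0 0]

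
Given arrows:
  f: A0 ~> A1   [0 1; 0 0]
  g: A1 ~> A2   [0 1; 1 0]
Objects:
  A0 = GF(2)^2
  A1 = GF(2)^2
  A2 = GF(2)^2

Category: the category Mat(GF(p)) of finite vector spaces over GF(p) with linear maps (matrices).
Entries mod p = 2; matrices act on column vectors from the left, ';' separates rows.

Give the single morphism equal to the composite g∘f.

Answer: [0 0; 0 1]

Derivation:
  e0=[1,0] f~>[0,0] g~>[0,0]
  e1=[0,1] f~>[1,0] g~>[0,1]
result: [0 0; 0 1]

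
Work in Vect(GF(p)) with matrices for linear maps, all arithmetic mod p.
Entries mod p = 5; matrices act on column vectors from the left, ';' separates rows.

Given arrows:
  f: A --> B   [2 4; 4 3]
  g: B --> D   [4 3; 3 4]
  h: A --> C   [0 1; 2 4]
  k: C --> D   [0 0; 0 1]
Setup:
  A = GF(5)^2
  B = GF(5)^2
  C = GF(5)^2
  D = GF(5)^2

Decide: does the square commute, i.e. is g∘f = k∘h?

1) trace f;g:
  e0=⟨1,0⟩ f-->⟨2,4⟩ g-->⟨0,2⟩
  e1=⟨0,1⟩ f-->⟨4,3⟩ g-->⟨0,4⟩
  ⟦path⟧₁ = [0 0; 2 4]
2) trace h;k:
  e0=⟨1,0⟩ h-->⟨0,2⟩ k-->⟨0,2⟩
  e1=⟨0,1⟩ h-->⟨1,4⟩ k-->⟨0,4⟩
  ⟦path⟧₂ = [0 0; 2 4]
Equal? equal; square commutes

Answer: COMMUTES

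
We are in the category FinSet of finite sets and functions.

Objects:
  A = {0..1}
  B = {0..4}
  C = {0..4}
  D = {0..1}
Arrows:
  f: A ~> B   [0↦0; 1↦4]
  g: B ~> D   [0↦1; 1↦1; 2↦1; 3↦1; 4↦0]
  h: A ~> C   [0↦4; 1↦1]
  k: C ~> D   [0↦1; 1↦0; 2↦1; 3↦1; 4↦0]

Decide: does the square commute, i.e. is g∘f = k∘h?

1) trace f;g:
  0 f~>0 g~>1
  1 f~>4 g~>0
  result₁ = [0↦1; 1↦0]
2) trace h;k:
  0 h~>4 k~>0
  1 h~>1 k~>0
  result₂ = [0↦0; 1↦0]
Equal? distinct morphisms ✗

Answer: DOES NOT COMMUTE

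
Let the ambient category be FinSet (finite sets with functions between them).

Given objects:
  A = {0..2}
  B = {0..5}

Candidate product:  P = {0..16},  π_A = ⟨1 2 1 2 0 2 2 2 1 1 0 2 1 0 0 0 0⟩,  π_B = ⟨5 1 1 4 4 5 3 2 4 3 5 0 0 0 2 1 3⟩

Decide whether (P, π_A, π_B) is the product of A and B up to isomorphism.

|A|·|B| = 3·6 = 18;  |P| = 17
  → cardinalities differ; no bijection possible.

Answer: NOT A VALID PRODUCT — |P|=17 ≠ |A|·|B|=18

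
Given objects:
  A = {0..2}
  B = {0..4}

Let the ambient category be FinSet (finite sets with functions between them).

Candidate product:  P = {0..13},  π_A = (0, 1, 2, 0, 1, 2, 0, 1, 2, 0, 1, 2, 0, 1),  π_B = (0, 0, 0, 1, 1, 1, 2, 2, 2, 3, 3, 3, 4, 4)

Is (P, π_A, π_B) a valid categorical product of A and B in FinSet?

|A|·|B| = 3·5 = 15;  |P| = 14
  → cardinalities differ; no bijection possible.

Answer: NOT A VALID PRODUCT — |P|=14 ≠ |A|·|B|=15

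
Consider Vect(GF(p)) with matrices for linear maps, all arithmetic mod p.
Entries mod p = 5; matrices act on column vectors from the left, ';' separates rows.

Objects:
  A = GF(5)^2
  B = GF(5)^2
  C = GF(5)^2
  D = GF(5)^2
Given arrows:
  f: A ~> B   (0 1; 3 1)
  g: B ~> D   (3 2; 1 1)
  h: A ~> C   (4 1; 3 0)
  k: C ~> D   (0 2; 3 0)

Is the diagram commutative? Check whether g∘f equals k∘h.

1) trace f;g:
  e0=[1,0] f~>[0,3] g~>[1,3]
  e1=[0,1] f~>[1,1] g~>[0,2]
  ⟦path⟧₁ = (1 0; 3 2)
2) trace h;k:
  e0=[1,0] h~>[4,3] k~>[1,2]
  e1=[0,1] h~>[1,0] k~>[0,3]
  ⟦path⟧₂ = (1 0; 2 3)
Equal? NO — does not commute

Answer: DOES NOT COMMUTE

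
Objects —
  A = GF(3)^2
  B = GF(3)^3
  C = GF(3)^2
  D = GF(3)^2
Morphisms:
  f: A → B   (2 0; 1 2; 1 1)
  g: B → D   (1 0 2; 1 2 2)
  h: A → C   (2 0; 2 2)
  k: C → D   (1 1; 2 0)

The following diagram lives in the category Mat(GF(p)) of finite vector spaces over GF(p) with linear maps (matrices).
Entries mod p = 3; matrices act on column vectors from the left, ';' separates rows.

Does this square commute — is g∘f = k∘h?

Answer: DOES NOT COMMUTE

Derivation:
Path 1 = f;g:
  e0=⟨1,0⟩ f→⟨2,1,1⟩ g→⟨1,0⟩
  e1=⟨0,1⟩ f→⟨0,2,1⟩ g→⟨2,0⟩
  ⟦path⟧₁ = (1 2; 0 0)
Path 2 = h;k:
  e0=⟨1,0⟩ h→⟨2,2⟩ k→⟨1,1⟩
  e1=⟨0,1⟩ h→⟨0,2⟩ k→⟨2,0⟩
  ⟦path⟧₂ = (1 2; 1 0)
Equal? distinct morphisms ✗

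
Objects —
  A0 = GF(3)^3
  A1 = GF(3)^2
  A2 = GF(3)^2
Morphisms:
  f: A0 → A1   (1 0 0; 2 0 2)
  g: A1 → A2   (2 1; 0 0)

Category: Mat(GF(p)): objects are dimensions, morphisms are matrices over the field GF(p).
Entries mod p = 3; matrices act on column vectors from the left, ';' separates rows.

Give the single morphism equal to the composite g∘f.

Answer: (1 0 2; 0 0 0)

Derivation:
  e0=(1,0,0) f→(1,2) g→(1,0)
  e1=(0,1,0) f→(0,0) g→(0,0)
  e2=(0,0,1) f→(0,2) g→(2,0)
result: (1 0 2; 0 0 0)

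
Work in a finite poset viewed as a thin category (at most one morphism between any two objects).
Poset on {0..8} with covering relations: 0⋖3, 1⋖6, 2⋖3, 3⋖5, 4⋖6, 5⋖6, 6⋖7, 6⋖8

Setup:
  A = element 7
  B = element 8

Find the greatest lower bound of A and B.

{x : x≤A ∧ x≤B} = {0,1,2,3,4,5,6}  (A=7, B=8)
  0 ≤ 6
  1 ≤ 6
  2 ≤ 6
  3 ≤ 6
  4 ≤ 6
  5 ≤ 6
  6 ≤ 6
glb = 6

Answer: A∧B = 6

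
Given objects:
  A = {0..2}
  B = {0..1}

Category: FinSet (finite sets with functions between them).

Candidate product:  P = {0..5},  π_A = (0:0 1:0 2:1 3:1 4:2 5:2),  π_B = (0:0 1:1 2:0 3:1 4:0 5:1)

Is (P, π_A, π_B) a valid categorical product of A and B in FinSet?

|A|·|B| = 3·2 = 6;  |P| = 6
Check the pairing map k ↦ (π_A(k), π_B(k)):
  0 : (0,0)
  1 : (0,1)
  2 : (1,0)
  3 : (1,1)
  4 : (2,0)
  5 : (2,1)
distinct pairs in image: 6 / 6 needed
  → bijection onto A×B; projections well-typed.

Answer: VALID PRODUCT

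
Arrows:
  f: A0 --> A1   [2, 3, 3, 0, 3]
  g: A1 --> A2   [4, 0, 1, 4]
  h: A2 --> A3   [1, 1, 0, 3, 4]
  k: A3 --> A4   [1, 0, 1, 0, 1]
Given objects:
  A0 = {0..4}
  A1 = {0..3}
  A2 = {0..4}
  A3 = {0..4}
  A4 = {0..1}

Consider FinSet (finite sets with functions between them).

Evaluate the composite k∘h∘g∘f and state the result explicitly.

  0 f-->2 g-->1 h-->1 k-->0
  1 f-->3 g-->4 h-->4 k-->1
  2 f-->3 g-->4 h-->4 k-->1
  3 f-->0 g-->4 h-->4 k-->1
  4 f-->3 g-->4 h-->4 k-->1
composite: [0, 1, 1, 1, 1]

Answer: [0, 1, 1, 1, 1]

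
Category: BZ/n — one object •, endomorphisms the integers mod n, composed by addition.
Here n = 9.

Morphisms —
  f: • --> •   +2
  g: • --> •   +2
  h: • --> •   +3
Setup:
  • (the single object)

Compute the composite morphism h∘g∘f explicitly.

Answer: +7

Trace:
  0 +2≡2 +2≡4 +3≡7  (mod 9)
result: +7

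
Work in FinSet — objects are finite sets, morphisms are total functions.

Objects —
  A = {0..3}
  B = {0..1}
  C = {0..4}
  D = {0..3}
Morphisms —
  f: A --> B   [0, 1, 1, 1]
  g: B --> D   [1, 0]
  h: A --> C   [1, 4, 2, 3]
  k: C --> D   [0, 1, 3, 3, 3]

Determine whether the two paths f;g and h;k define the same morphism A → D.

Path 1 = f;g:
  0 f-->0 g-->1
  1 f-->1 g-->0
  2 f-->1 g-->0
  3 f-->1 g-->0
  result₁ = [1, 0, 0, 0]
Path 2 = h;k:
  0 h-->1 k-->1
  1 h-->4 k-->3
  2 h-->2 k-->3
  3 h-->3 k-->3
  result₂ = [1, 3, 3, 3]
Equal? differ; not commutative

Answer: DOES NOT COMMUTE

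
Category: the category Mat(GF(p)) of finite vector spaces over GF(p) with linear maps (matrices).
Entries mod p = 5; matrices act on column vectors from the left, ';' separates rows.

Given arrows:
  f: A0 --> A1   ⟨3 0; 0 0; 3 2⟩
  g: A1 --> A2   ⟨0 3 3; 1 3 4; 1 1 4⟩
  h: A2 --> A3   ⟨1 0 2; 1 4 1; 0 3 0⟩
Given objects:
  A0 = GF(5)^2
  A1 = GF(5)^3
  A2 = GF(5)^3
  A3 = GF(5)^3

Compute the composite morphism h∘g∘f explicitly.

Answer: ⟨4 2; 4 1; 0 4⟩

Work:
  e0=⟨1,0⟩ f-->⟨3,0,3⟩ g-->⟨4,0,0⟩ h-->⟨4,4,0⟩
  e1=⟨0,1⟩ f-->⟨0,0,2⟩ g-->⟨1,3,3⟩ h-->⟨2,1,4⟩
composite: ⟨4 2; 4 1; 0 4⟩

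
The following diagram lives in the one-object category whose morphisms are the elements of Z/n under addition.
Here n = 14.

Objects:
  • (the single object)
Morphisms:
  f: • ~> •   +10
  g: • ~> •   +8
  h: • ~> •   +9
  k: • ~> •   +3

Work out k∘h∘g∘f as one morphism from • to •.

Answer: +2

Derivation:
  0 +10≡10 +8≡4 +9≡13 +3≡2  (mod 14)
result: +2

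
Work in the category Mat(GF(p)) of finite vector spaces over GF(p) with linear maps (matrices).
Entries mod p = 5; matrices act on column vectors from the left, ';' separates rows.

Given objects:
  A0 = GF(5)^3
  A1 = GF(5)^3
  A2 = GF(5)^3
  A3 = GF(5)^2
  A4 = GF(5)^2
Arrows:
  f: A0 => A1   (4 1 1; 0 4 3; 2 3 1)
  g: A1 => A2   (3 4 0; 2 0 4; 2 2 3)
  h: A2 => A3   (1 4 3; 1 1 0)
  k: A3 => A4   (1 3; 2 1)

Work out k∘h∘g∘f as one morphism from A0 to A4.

  e0=⟨1,0,0⟩ f=>⟨4,0,2⟩ g=>⟨2,1,4⟩ h=>⟨3,3⟩ k=>⟨2,4⟩
  e1=⟨0,1,0⟩ f=>⟨1,4,3⟩ g=>⟨4,4,4⟩ h=>⟨2,3⟩ k=>⟨1,2⟩
  e2=⟨0,0,1⟩ f=>⟨1,3,1⟩ g=>⟨0,1,1⟩ h=>⟨2,1⟩ k=>⟨0,0⟩
result: (2 1 0; 4 2 0)

Answer: (2 1 0; 4 2 0)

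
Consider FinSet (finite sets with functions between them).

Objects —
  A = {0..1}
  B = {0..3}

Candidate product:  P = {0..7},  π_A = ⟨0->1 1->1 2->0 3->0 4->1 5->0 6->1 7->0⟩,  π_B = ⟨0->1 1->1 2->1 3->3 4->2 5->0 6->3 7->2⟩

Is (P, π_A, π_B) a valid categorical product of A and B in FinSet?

Answer: NOT A VALID PRODUCT — duplicate pair at indices 1,0

Trace:
|A|·|B| = 2·4 = 8;  |P| = 8
Check the pairing map k ↦ (π_A(k), π_B(k)):
  0 -> (1,1)
  1 -> (1,1)  ✗ repeats pair of k=0
  2 -> (0,1)
  3 -> (0,3)
  4 -> (1,2)
  5 -> (0,0)
  6 -> (1,3)
  7 -> (0,2)
distinct pairs in image: 7 / 8 needed
  → (1,1) hit at k=0 and k=1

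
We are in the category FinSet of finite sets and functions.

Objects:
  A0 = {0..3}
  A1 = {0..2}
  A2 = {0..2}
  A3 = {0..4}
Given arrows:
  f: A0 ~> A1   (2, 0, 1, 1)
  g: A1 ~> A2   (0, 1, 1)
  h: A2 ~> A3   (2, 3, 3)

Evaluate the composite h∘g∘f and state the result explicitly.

  0 f~>2 g~>1 h~>3
  1 f~>0 g~>0 h~>2
  2 f~>1 g~>1 h~>3
  3 f~>1 g~>1 h~>3
composite: (3, 2, 3, 3)

Answer: (3, 2, 3, 3)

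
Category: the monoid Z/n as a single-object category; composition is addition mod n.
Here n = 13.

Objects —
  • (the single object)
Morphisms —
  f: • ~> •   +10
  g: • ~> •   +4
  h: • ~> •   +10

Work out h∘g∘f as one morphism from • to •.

Answer: +11

Derivation:
  0 +10≡10 +4≡1 +10≡11  (mod 13)
composite: +11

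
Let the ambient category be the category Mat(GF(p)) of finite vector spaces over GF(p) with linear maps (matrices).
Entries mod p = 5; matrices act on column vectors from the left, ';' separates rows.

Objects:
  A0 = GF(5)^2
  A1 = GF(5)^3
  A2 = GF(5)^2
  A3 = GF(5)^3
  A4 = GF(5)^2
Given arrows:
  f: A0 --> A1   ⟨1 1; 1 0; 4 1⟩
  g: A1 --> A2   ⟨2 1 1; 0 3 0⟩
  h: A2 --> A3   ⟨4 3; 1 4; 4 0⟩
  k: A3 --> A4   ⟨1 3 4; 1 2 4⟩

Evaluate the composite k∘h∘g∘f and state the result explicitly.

  e0=⟨1,0⟩ f-->⟨1,1,4⟩ g-->⟨2,3⟩ h-->⟨2,4,3⟩ k-->⟨1,2⟩
  e1=⟨0,1⟩ f-->⟨1,0,1⟩ g-->⟨3,0⟩ h-->⟨2,3,2⟩ k-->⟨4,1⟩
⟦path⟧: ⟨1 4; 2 1⟩

Answer: ⟨1 4; 2 1⟩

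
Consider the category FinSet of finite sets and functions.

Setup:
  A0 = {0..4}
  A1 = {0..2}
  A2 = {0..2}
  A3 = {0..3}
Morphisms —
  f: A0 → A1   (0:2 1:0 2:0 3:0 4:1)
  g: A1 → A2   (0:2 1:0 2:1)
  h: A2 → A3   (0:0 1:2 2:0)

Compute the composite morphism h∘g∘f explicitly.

Answer: (0:2 1:0 2:0 3:0 4:0)

Work:
  0 f→2 g→1 h→2
  1 f→0 g→2 h→0
  2 f→0 g→2 h→0
  3 f→0 g→2 h→0
  4 f→1 g→0 h→0
⟦path⟧: (0:2 1:0 2:0 3:0 4:0)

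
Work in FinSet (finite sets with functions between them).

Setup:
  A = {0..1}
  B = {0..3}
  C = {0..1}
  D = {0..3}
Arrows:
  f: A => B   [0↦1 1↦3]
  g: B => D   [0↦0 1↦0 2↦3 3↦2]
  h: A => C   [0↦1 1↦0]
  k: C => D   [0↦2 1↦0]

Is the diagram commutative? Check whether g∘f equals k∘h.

Answer: COMMUTES

Work:
Along f;g (path 1):
  0 f=>1 g=>0
  1 f=>3 g=>2
  composite₁ = [0↦0 1↦2]
Along h;k (path 2):
  0 h=>1 k=>0
  1 h=>0 k=>2
  composite₂ = [0↦0 1↦2]
Equal? same morphism ✓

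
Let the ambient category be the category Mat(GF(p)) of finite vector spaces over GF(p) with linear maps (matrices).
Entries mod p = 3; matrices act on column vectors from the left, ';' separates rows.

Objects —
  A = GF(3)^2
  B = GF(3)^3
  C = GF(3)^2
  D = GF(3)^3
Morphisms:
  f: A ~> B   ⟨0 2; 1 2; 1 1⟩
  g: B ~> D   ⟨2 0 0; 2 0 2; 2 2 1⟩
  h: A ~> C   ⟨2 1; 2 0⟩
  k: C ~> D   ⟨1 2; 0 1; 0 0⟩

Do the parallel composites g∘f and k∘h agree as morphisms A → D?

Along f;g (path 1):
  e0=[1,0] f~>[0,1,1] g~>[0,2,0]
  e1=[0,1] f~>[2,2,1] g~>[1,0,0]
  composite₁ = ⟨0 1; 2 0; 0 0⟩
Along h;k (path 2):
  e0=[1,0] h~>[2,2] k~>[0,2,0]
  e1=[0,1] h~>[1,0] k~>[1,0,0]
  composite₂ = ⟨0 1; 2 0; 0 0⟩
Equal? YES — commutes

Answer: COMMUTES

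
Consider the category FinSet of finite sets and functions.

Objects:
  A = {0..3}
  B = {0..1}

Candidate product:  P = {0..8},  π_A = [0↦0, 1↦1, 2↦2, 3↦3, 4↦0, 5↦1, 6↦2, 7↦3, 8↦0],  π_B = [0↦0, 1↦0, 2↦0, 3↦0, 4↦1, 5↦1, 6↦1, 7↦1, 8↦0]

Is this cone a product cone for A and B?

|A|·|B| = 4·2 = 8;  |P| = 9
  → cardinalities differ; no bijection possible.

Answer: NOT A VALID PRODUCT — |P|=9 ≠ |A|·|B|=8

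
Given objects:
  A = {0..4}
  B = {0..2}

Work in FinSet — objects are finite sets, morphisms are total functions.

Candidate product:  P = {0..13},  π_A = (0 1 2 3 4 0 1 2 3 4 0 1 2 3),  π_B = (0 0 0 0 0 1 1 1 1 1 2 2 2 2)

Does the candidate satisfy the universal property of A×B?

|A|·|B| = 5·3 = 15;  |P| = 14
  → cardinalities differ; no bijection possible.

Answer: NOT A VALID PRODUCT — |P|=14 ≠ |A|·|B|=15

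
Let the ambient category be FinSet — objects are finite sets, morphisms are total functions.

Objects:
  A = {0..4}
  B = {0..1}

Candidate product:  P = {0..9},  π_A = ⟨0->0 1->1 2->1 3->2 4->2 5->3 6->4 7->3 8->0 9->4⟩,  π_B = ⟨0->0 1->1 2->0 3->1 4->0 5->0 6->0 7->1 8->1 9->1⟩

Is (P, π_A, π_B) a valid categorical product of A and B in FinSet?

Answer: VALID PRODUCT

Work:
|A|·|B| = 5·2 = 10;  |P| = 10
Check the pairing map k ↦ (π_A(k), π_B(k)):
  0 -> (0,0)
  1 -> (1,1)
  2 -> (1,0)
  3 -> (2,1)
  4 -> (2,0)
  5 -> (3,0)
  6 -> (4,0)
  7 -> (3,1)
  8 -> (0,1)
  9 -> (4,1)
distinct pairs in image: 10 / 10 needed
  → bijection onto A×B; projections well-typed.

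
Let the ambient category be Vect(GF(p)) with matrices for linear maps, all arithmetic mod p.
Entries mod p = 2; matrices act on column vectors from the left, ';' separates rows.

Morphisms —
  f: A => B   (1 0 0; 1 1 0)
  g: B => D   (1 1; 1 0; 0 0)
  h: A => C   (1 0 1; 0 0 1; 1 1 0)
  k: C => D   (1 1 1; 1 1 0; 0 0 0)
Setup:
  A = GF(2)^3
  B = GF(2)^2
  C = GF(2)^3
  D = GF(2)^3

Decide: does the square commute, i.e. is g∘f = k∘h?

1) trace f;g:
  e0=[1,0,0] f=>[1,1] g=>[0,1,0]
  e1=[0,1,0] f=>[0,1] g=>[1,0,0]
  e2=[0,0,1] f=>[0,0] g=>[0,0,0]
  ⟦path⟧₁ = (0 1 0; 1 0 0; 0 0 0)
2) trace h;k:
  e0=[1,0,0] h=>[1,0,1] k=>[0,1,0]
  e1=[0,1,0] h=>[0,0,1] k=>[1,0,0]
  e2=[0,0,1] h=>[1,1,0] k=>[0,0,0]
  ⟦path⟧₂ = (0 1 0; 1 0 0; 0 0 0)
Equal? YES — commutes

Answer: COMMUTES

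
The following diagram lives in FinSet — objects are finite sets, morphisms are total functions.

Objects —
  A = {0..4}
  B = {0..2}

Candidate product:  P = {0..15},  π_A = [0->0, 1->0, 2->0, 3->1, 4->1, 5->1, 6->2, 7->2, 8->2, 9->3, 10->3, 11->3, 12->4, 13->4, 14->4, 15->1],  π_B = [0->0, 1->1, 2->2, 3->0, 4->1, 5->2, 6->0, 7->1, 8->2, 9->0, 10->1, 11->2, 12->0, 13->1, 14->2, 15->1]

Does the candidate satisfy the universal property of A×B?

Answer: NOT A VALID PRODUCT — |P|=16 ≠ |A|·|B|=15

Trace:
|A|·|B| = 5·3 = 15;  |P| = 16
  → cardinalities differ; no bijection possible.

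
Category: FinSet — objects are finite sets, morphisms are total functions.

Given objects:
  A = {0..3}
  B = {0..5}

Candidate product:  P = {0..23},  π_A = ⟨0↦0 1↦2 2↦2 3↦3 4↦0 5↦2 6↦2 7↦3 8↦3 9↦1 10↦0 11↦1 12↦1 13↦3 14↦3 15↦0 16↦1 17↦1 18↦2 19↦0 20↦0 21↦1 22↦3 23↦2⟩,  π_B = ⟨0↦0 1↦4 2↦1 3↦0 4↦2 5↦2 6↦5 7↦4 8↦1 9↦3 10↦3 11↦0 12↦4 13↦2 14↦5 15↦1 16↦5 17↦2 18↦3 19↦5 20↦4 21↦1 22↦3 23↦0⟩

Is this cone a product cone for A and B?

|A|·|B| = 4·6 = 24;  |P| = 24
Check the pairing map k ↦ (π_A(k), π_B(k)):
  0 ↦ (0,0)
  1 ↦ (2,4)
  2 ↦ (2,1)
  3 ↦ (3,0)
  4 ↦ (0,2)
  5 ↦ (2,2)
  6 ↦ (2,5)
  7 ↦ (3,4)
  8 ↦ (3,1)
  9 ↦ (1,3)
  10 ↦ (0,3)
  11 ↦ (1,0)
  12 ↦ (1,4)
  13 ↦ (3,2)
  14 ↦ (3,5)
  15 ↦ (0,1)
  16 ↦ (1,5)
  17 ↦ (1,2)
  18 ↦ (2,3)
  19 ↦ (0,5)
  20 ↦ (0,4)
  21 ↦ (1,1)
  22 ↦ (3,3)
  23 ↦ (2,0)
distinct pairs in image: 24 / 24 needed
  → bijection onto A×B; projections well-typed.

Answer: VALID PRODUCT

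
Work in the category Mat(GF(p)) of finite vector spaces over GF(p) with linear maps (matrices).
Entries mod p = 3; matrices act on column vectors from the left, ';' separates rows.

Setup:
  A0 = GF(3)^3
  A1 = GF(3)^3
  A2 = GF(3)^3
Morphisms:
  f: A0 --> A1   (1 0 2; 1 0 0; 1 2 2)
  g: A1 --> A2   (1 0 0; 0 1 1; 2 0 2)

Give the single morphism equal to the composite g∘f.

Answer: (1 0 2; 2 2 2; 1 1 2)

Trace:
  e0=(1,0,0) f-->(1,1,1) g-->(1,2,1)
  e1=(0,1,0) f-->(0,0,2) g-->(0,2,1)
  e2=(0,0,1) f-->(2,0,2) g-->(2,2,2)
result: (1 0 2; 2 2 2; 1 1 2)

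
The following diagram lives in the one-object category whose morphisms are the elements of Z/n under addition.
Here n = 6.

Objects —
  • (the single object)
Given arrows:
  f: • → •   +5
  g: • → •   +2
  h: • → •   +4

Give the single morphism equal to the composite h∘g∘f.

  0 +5≡5 +2≡1 +4≡5  (mod 6)
composite: +5

Answer: +5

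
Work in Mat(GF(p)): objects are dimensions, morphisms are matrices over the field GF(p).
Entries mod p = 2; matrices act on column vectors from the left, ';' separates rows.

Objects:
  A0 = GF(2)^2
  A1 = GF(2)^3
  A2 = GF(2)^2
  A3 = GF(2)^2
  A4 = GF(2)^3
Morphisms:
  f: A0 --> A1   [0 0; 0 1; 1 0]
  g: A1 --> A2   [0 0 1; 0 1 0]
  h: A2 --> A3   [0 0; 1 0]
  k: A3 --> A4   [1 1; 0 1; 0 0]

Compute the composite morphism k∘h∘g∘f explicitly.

Answer: [1 0; 1 0; 0 0]

Trace:
  e0=[1,0] f-->[0,0,1] g-->[1,0] h-->[0,1] k-->[1,1,0]
  e1=[0,1] f-->[0,1,0] g-->[0,1] h-->[0,0] k-->[0,0,0]
result: [1 0; 1 0; 0 0]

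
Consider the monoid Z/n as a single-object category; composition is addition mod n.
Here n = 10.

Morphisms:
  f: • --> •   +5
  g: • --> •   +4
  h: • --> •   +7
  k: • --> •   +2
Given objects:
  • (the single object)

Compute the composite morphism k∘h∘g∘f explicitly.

  0 +5≡5 +4≡9 +7≡6 +2≡8  (mod 10)
⟦path⟧: +8

Answer: +8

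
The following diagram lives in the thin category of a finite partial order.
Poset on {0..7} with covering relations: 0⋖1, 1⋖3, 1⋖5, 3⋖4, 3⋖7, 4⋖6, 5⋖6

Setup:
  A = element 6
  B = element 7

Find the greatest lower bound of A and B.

{x : x≤A ∧ x≤B} = {0,1,3}  (A=6, B=7)
  0 ≤ 3
  1 ≤ 3
  3 ≤ 3
glb = 3

Answer: A∧B = 3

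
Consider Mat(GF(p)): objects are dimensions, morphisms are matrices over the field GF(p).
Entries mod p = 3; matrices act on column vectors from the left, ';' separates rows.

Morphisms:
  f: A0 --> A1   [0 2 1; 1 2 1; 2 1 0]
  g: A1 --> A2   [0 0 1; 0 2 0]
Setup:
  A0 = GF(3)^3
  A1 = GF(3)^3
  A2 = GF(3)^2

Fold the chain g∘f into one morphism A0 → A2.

Answer: [2 1 0; 2 1 2]

Trace:
  e0=⟨1,0,0⟩ f-->⟨0,1,2⟩ g-->⟨2,2⟩
  e1=⟨0,1,0⟩ f-->⟨2,2,1⟩ g-->⟨1,1⟩
  e2=⟨0,0,1⟩ f-->⟨1,1,0⟩ g-->⟨0,2⟩
⟦path⟧: [2 1 0; 2 1 2]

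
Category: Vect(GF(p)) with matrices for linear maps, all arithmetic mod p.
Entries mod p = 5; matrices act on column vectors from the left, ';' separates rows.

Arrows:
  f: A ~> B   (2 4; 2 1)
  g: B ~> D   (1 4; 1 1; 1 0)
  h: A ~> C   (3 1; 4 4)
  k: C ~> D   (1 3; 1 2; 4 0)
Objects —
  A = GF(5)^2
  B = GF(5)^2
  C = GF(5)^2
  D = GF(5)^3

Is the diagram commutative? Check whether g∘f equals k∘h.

1) trace f;g:
  e0=⟨1,0⟩ f~>⟨2,2⟩ g~>⟨0,4,2⟩
  e1=⟨0,1⟩ f~>⟨4,1⟩ g~>⟨3,0,4⟩
  result₁ = (0 3; 4 0; 2 4)
2) trace h;k:
  e0=⟨1,0⟩ h~>⟨3,4⟩ k~>⟨0,1,2⟩
  e1=⟨0,1⟩ h~>⟨1,4⟩ k~>⟨3,4,4⟩
  result₂ = (0 3; 1 4; 2 4)
Equal? differ; not commutative

Answer: DOES NOT COMMUTE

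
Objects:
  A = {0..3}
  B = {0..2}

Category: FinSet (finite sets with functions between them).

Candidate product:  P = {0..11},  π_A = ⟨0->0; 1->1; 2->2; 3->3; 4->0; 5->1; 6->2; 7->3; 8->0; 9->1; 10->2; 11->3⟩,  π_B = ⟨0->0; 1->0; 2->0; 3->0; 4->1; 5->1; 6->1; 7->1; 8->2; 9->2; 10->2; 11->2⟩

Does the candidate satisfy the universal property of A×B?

Answer: VALID PRODUCT

Derivation:
|A|·|B| = 4·3 = 12;  |P| = 12
Check the pairing map k ↦ (π_A(k), π_B(k)):
  0 -> (0,0)
  1 -> (1,0)
  2 -> (2,0)
  3 -> (3,0)
  4 -> (0,1)
  5 -> (1,1)
  6 -> (2,1)
  7 -> (3,1)
  8 -> (0,2)
  9 -> (1,2)
  10 -> (2,2)
  11 -> (3,2)
distinct pairs in image: 12 / 12 needed
  → bijection onto A×B; projections well-typed.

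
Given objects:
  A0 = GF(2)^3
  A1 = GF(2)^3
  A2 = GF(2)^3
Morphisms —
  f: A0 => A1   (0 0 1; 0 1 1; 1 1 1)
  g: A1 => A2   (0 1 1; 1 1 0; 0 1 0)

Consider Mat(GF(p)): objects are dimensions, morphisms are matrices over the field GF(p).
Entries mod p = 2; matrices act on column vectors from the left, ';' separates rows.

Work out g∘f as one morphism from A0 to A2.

Answer: (1 0 0; 0 1 0; 0 1 1)

Derivation:
  e0=(1,0,0) f=>(0,0,1) g=>(1,0,0)
  e1=(0,1,0) f=>(0,1,1) g=>(0,1,1)
  e2=(0,0,1) f=>(1,1,1) g=>(0,0,1)
result: (1 0 0; 0 1 0; 0 1 1)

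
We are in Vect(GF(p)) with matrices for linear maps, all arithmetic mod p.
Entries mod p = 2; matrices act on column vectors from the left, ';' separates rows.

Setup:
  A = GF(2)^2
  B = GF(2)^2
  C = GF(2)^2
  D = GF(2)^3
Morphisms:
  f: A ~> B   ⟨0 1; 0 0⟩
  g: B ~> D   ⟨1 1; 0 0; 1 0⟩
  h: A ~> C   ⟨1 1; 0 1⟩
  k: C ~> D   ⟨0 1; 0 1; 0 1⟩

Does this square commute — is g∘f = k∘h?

1) trace f;g:
  e0=[1,0] f~>[0,0] g~>[0,0,0]
  e1=[0,1] f~>[1,0] g~>[1,0,1]
  composite₁ = ⟨0 1; 0 0; 0 1⟩
2) trace h;k:
  e0=[1,0] h~>[1,0] k~>[0,0,0]
  e1=[0,1] h~>[1,1] k~>[1,1,1]
  composite₂ = ⟨0 1; 0 1; 0 1⟩
Equal? differ; not commutative

Answer: DOES NOT COMMUTE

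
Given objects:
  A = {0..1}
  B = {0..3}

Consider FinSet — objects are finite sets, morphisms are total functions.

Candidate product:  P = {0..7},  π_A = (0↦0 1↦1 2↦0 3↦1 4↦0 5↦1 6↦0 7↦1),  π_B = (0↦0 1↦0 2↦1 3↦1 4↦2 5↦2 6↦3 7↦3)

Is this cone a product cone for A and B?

|A|·|B| = 2·4 = 8;  |P| = 8
Check the pairing map k ↦ (π_A(k), π_B(k)):
  0 ↦ (0,0)
  1 ↦ (1,0)
  2 ↦ (0,1)
  3 ↦ (1,1)
  4 ↦ (0,2)
  5 ↦ (1,2)
  6 ↦ (0,3)
  7 ↦ (1,3)
distinct pairs in image: 8 / 8 needed
  → bijection onto A×B; projections well-typed.

Answer: VALID PRODUCT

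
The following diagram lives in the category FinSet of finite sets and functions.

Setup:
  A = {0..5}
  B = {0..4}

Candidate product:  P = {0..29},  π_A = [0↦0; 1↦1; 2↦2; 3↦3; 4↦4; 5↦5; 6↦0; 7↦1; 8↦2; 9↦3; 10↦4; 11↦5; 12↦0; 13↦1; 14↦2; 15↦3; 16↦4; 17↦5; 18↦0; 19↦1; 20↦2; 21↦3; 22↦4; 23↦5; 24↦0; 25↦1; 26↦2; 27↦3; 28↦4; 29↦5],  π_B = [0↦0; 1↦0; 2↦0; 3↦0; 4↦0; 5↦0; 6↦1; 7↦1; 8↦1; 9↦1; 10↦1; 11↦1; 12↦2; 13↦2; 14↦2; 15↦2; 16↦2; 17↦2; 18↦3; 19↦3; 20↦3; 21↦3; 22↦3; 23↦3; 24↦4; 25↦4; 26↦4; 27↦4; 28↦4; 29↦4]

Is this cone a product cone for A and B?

|A|·|B| = 6·5 = 30;  |P| = 30
Check the pairing map k ↦ (π_A(k), π_B(k)):
  0 ↦ (0,0)
  1 ↦ (1,0)
  2 ↦ (2,0)
  3 ↦ (3,0)
  4 ↦ (4,0)
  5 ↦ (5,0)
  6 ↦ (0,1)
  7 ↦ (1,1)
  8 ↦ (2,1)
  9 ↦ (3,1)
  10 ↦ (4,1)
  11 ↦ (5,1)
  12 ↦ (0,2)
  13 ↦ (1,2)
  14 ↦ (2,2)
  15 ↦ (3,2)
  16 ↦ (4,2)
  17 ↦ (5,2)
  18 ↦ (0,3)
  19 ↦ (1,3)
  20 ↦ (2,3)
  21 ↦ (3,3)
  22 ↦ (4,3)
  23 ↦ (5,3)
  24 ↦ (0,4)
  25 ↦ (1,4)
  26 ↦ (2,4)
  27 ↦ (3,4)
  28 ↦ (4,4)
  29 ↦ (5,4)
distinct pairs in image: 30 / 30 needed
  → bijection onto A×B; projections well-typed.

Answer: VALID PRODUCT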